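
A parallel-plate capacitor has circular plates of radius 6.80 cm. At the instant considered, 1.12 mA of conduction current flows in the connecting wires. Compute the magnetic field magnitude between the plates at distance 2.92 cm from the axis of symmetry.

By continuity the displacement current in the gap matches the conduction current: I_d = 1.12×10^-3 A.
For r < R the Ampère–Maxwell law gives B(2πr) = μ₀ I_d (r²/R²), so B = μ₀ I_d r/(2πR²) = (4π×10^-7)(1.12×10^-3)(0.0292)/(2π·0.0680²) = 1.41×10^-9 T.

1.41×10^-9 T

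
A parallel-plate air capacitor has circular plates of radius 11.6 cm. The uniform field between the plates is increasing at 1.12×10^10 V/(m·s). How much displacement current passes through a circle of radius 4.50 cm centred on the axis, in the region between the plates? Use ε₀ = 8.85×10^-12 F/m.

Total displacement current: I_d = ε₀(πR²)(dE/dt) = (8.85×10^-12)(0.04227)(1.12×10^10) = 4.190×10^-3 A.
The field is uniform, so I_d,enc = I_d (r/R)² = (4.190×10^-3)(4.50/11.6)² = 6.31×10^-4 A.

6.31×10^-4 A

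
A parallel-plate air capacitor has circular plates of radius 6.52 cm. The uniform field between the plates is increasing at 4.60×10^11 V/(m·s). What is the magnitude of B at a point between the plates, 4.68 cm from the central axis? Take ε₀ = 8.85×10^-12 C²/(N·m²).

1.20×10^-7 T

Total displacement current: I_d = ε₀(πR²)(dE/dt) = (8.85×10^-12)(0.01336)(4.60×10^11) = 0.05439 A.
An Ampèrian loop of radius r encloses a fraction (r/R)² of I_d. Then B·2πr = μ₀ I_d (r/R)², giving B = μ₀ I_d r/(2πR²) = 1.20×10^-7 T.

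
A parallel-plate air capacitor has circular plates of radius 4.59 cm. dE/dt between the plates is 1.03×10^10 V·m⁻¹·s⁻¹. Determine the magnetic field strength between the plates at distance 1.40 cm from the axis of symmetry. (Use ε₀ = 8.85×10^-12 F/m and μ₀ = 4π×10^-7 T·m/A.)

I_d = ε₀ dΦ_E/dt = ε₀ πR² (dE/dt) = (8.85×10^-12)(6.619×10^-3)(1.03×10^10) = 6.034×10^-4 A through the full plate area.
An Ampèrian loop of radius r encloses a fraction (r/R)² of I_d. Then B·2πr = μ₀ I_d (r/R)², giving B = μ₀ I_d r/(2πR²) = 8.02×10^-10 T.

8.02×10^-10 T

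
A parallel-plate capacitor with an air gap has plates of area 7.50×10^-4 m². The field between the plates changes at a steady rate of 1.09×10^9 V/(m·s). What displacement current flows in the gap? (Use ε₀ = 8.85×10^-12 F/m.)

With a uniform field, Φ_E = EA, so I_d = ε₀ A dE/dt = 7.23×10^-6 A.

7.23×10^-6 A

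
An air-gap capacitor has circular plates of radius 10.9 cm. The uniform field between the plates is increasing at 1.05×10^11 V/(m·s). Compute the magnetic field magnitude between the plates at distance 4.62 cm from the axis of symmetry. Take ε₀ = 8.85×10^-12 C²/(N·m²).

Total displacement current: I_d = ε₀(πR²)(dE/dt) = (8.85×10^-12)(0.03733)(1.05×10^11) = 0.03469 A.
∮B·dl = μ₀ I_d,enc with I_d,enc = I_d r²/R² = 6.232×10^-3 A; so B = μ₀ I_d,enc/(2πr) = 2.70×10^-8 T.

2.70×10^-8 T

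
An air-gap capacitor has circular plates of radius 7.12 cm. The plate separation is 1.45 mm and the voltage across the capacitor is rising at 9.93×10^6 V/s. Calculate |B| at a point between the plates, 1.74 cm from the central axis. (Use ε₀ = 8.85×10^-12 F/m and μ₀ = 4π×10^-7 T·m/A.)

With E = V/d, dE/dt = 6.848×10^9 V/(m·s) and πR² = 0.01593 m², giving I_d = ε₀ πR² dE/dt = 9.654×10^-4 A.
An Ampèrian loop of radius r encloses a fraction (r/R)² of I_d. Then B·2πr = μ₀ I_d (r/R)², giving B = μ₀ I_d r/(2πR²) = 6.63×10^-10 T.

6.63×10^-10 T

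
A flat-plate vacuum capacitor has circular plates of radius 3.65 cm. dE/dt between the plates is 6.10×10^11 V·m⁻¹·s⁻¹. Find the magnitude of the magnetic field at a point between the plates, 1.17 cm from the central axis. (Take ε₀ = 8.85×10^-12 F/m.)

3.97×10^-8 T

Total displacement current: I_d = ε₀(πR²)(dE/dt) = (8.85×10^-12)(4.185×10^-3)(6.10×10^11) = 0.02259 A.
∮B·dl = μ₀ I_d,enc with I_d,enc = I_d r²/R² = 2.321×10^-3 A; so B = μ₀ I_d,enc/(2πr) = 3.97×10^-8 T.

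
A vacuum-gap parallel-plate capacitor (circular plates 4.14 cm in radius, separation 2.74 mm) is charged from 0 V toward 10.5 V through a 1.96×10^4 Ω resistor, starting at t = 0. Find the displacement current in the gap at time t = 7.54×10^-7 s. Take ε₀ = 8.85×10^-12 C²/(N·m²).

5.87×10^-5 A

With C = ε₀A/d = (8.85×10^-12)(5.385×10^-3)/(2.74×10^-3) = 1.739×10^-11 F, the time constant is τ = RC = 3.408×10^-7 s, so t/τ = 2.212 and e^(−t/τ) = 0.1095.
I_d = I_cond = (V₀/R) e^(−t/τ) = (5.357×10^-4)(0.1095) = 5.87×10^-5 A.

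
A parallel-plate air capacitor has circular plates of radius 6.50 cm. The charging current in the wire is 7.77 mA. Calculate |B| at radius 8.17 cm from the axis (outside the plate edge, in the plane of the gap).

Between the plates the displacement current equals the wire current: I_d = 7.77 mA = 7.77×10^-3 A.
For r ≥ R the full I_d is enclosed: B = μ₀ I_d/(2πr) = (4π×10^-7)(7.77×10^-3)/(2π·0.0817) = 1.90×10^-8 T.

1.90×10^-8 T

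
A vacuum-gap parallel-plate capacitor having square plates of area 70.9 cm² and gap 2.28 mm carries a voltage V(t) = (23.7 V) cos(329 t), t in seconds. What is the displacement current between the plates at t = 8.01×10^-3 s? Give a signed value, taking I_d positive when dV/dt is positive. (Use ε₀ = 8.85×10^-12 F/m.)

dE/dt = (V₀ω/d)·−sin(ωt) with ωt = 2.63529 rad: (23.7)(329)(-0.4849)/(2.28×10^-3) = -1.658×10^6 V/(m·s).
I_d = ε₀ A dE/dt = (8.85×10^-12)(7.09×10^-3)(-1.658×10^6) = -1.04×10^-7 A.

-1.04×10^-7 A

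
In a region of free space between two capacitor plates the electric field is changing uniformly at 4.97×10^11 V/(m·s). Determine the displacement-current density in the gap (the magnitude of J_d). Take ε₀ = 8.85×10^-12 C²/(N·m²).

J_d = ε₀ ∂E/∂t, so J_d = 4.40 A/m².

4.40 A/m²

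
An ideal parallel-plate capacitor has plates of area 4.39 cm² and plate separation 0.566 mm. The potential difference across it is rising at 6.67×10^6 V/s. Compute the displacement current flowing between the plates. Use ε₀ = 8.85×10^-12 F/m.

The displacement current equals the charging current C dV/dt. With C = ε₀A/d = (8.85×10^-12)(4.39×10^-4)/(5.66×10^-4) = 6.864×10^-12 F, I_d = (6.864×10^-12)(6.67×10^6) = 4.58×10^-5 A.

4.58×10^-5 A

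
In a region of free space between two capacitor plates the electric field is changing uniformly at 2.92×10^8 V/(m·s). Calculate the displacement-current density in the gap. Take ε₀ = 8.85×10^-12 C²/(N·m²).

J_d = ε₀ ∂E/∂t, so J_d = 2.58×10^-3 A/m².

2.58×10^-3 A/m²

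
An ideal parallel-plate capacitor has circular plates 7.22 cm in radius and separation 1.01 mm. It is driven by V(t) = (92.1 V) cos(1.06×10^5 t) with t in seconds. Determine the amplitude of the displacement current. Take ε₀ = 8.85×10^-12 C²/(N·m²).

The displacement current equals the conduction current C dV/dt, which peaks at C V₀ ω.
With C = ε₀A/d = (8.85×10^-12)(0.01638)/(1.01×10^-3) = 1.435×10^-10 F and ω = 1.06×10^5 rad/s, I_d,max = (1.435×10^-10)(92.1)(1.06×10^5) = 1.40×10^-3 A.

1.40×10^-3 A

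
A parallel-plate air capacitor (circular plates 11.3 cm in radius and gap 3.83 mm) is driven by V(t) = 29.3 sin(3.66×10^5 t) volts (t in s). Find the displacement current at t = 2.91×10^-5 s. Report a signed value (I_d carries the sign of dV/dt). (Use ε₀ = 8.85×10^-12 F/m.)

dE/dt = (V₀ω/d)·cos(ωt) with ωt = 10.6506 rad: (29.3)(3.66×10^5)(-0.3382)/(3.83×10^-3) = -9.469×10^8 V/(m·s).
I_d = ε₀ A dE/dt = (8.85×10^-12)(0.04011)(-9.469×10^8) = -3.36×10^-4 A.

-3.36×10^-4 A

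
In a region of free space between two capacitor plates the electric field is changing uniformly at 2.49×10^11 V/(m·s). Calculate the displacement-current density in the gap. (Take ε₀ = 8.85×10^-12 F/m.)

J_d = ε₀ ∂E/∂t, so J_d = 2.20 A/m².

2.20 A/m²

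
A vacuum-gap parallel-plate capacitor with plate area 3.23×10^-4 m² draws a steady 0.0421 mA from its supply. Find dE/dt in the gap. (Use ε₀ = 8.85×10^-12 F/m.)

By continuity, I_d in the gap equals the 0.0421 mA flowing in the wire.
Inverting I_d = ε₀ A dE/dt gives dE/dt = 4.21×10^-5 / (8.85×10^-12 · 3.23×10^-4) = 1.47×10^10 V/(m·s).

1.47×10^10 V/(m·s)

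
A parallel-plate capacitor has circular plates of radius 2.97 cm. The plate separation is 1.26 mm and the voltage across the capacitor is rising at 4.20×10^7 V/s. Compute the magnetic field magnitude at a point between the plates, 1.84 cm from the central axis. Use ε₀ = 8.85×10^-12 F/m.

With E = V/d, dE/dt = 3.333×10^10 V/(m·s) and πR² = 2.771×10^-3 m², giving I_d = ε₀ πR² dE/dt = 8.174×10^-4 A.
An Ampèrian loop of radius r encloses a fraction (r/R)² of I_d. Then B·2πr = μ₀ I_d (r/R)², giving B = μ₀ I_d r/(2πR²) = 3.41×10^-9 T.

3.41×10^-9 T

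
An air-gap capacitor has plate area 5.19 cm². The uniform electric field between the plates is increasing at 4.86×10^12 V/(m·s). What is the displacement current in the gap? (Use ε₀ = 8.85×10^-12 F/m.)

With a uniform field, Φ_E = EA, so I_d = ε₀ A dE/dt = 0.0223 A.

0.0223 A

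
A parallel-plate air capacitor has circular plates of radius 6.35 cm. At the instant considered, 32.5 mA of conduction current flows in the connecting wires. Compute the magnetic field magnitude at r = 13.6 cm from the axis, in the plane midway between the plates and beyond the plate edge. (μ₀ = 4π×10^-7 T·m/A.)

No conduction current crosses the gap, so I_d there equals the 0.0325 A in the leads.
Outside the plates the loop encloses all of I_d, so B·2πr = μ₀ I_d and B = 4.78×10^-8 T.

4.78×10^-8 T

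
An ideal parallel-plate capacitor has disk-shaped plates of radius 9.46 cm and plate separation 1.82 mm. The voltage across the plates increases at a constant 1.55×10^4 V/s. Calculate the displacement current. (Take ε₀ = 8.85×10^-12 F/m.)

E = V/d so dE/dt = (dV/dt)/d = 8.516×10^6 V/(m·s), and I_d = ε₀ A dE/dt = (8.85×10^-12)(0.02811)(8.516×10^6) = 2.12×10^-6 A.

2.12×10^-6 A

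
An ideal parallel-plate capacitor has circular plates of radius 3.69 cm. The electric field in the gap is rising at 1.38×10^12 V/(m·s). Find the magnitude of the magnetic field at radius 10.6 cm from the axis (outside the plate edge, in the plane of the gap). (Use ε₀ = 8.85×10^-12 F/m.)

9.86×10^-8 T

Through the whole plate area (πR² = 4.278×10^-3 m²), I_d = ε₀ πR² dE/dt = 0.05225 A.
Outside the plates the loop encloses all of I_d, so B·2πr = μ₀ I_d and B = 9.86×10^-8 T.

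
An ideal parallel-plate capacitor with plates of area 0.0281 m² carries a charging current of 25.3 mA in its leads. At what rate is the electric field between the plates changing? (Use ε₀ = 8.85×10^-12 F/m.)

By continuity, I_d in the gap equals the 25.3 mA flowing in the wire.
Since I_d = ε₀ A dE/dt, dE/dt = I_d/(ε₀A) = (0.0253)/((8.85×10^-12)(0.0281)) = 1.02×10^11 V/(m·s).

1.02×10^11 V/(m·s)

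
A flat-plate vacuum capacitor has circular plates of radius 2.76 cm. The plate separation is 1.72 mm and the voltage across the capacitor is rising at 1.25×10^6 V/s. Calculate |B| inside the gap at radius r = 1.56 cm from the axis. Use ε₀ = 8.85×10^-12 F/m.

6.30×10^-11 T

I_d = C dV/dt with C = ε₀πR²/d = 1.231×10^-11 F, so I_d = (1.231×10^-11)(1.25×10^6) = 1.539×10^-5 A.
An Ampèrian loop of radius r encloses a fraction (r/R)² of I_d. Then B·2πr = μ₀ I_d (r/R)², giving B = μ₀ I_d r/(2πR²) = 6.30×10^-11 T.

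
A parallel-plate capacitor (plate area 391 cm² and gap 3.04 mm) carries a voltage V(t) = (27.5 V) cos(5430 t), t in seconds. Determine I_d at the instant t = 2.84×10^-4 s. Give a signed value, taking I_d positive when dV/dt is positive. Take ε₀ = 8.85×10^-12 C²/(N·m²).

-1.70×10^-5 A

dV/dt = (27.5)(5430)·−sin(1.54212) = -1.493×10^5 V/s.
I_d = C dV/dt with C = ε₀A/d = (8.85×10^-12)(0.0391)/(3.04×10^-3) = 1.138×10^-10 F, so I_d = (1.138×10^-10)(-1.493×10^5) = -1.70×10^-5 A.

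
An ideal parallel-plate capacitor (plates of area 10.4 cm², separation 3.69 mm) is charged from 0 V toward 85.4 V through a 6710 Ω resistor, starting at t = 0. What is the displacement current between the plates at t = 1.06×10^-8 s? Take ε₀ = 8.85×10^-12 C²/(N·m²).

C = ε₀A/d = (8.85×10^-12)(1.04×10^-3)/(3.69×10^-3) = 2.494×10^-12 F, so τ = RC = 1.673×10^-8 s.
The conduction current is I(t) = (V₀/R) e^(−t/τ), and the displacement current between the plates equals it.
t/τ = 0.6336; I_d = (85.4/6710) · e^(−0.6336) = (0.01273)(0.5307) = 6.76×10^-3 A.

6.76×10^-3 A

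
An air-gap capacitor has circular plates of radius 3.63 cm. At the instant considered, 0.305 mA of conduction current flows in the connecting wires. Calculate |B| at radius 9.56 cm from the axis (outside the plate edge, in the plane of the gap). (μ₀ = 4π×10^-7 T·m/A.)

6.38×10^-10 T

Between the plates the displacement current equals the wire current: I_d = 0.305 mA = 3.05×10^-4 A.
For r ≥ R the full I_d is enclosed: B = μ₀ I_d/(2πr) = (4π×10^-7)(3.05×10^-4)/(2π·0.0956) = 6.38×10^-10 T.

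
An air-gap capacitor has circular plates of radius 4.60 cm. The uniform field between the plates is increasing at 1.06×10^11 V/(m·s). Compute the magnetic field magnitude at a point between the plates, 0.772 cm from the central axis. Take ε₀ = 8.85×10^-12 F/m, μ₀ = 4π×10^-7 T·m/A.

4.55×10^-9 T

Total displacement current: I_d = ε₀(πR²)(dE/dt) = (8.85×10^-12)(6.648×10^-3)(1.06×10^11) = 6.236×10^-3 A.
For r < R the Ampère–Maxwell law gives B(2πr) = μ₀ I_d (r²/R²), so B = μ₀ I_d r/(2πR²) = (4π×10^-7)(6.236×10^-3)(7.72×10^-3)/(2π·0.0460²) = 4.55×10^-9 T.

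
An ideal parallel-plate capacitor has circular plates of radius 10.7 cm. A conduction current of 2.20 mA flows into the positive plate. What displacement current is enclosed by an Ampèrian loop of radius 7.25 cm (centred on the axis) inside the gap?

No conduction current crosses the gap, so I_d there equals the 2.20×10^-3 A in the leads.
The field is uniform, so I_d,enc = I_d (r/R)² = (2.20×10^-3)(7.25/10.7)² = 1.01×10^-3 A.

1.01×10^-3 A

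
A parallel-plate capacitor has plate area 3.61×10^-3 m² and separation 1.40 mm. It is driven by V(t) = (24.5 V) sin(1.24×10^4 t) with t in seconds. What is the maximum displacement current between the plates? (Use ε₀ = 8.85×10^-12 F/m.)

(dE/dt)_max = V₀ω/d = 2.170×10^8 V/(m·s); ω = 1.24×10^4 rad/s.
I_d,max = ε₀ A (dE/dt)_max = (8.85×10^-12)(3.61×10^-3)(2.170×10^8) = 6.93×10^-6 A.

6.93×10^-6 A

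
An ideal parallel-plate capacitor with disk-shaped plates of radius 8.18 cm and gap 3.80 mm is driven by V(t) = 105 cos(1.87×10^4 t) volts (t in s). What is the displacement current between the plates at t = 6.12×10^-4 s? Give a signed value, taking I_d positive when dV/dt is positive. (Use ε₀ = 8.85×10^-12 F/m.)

dE/dt = (V₀ω/d)·−sin(ωt) with ωt = 11.4444 rad: (105)(1.87×10^4)(0.9010)/(3.80×10^-3) = 4.656×10^8 V/(m·s).
I_d = ε₀ A dE/dt = (8.85×10^-12)(0.02102)(4.656×10^8) = 8.66×10^-5 A.

8.66×10^-5 A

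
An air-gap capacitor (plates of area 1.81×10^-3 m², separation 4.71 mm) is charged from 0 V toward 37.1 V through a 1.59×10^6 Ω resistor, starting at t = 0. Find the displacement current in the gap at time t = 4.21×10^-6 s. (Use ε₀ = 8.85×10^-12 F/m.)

C = ε₀A/d = (8.85×10^-12)(1.81×10^-3)/(4.71×10^-3) = 3.401×10^-12 F and τ = RC = 5.408×10^-6 s. I_d in the gap equals the RC charging current.
I_d(t) = (V₀/R) e^(−t/τ) = 2.333×10^-5 · e^(−0.7785) = 1.07×10^-5 A.

1.07×10^-5 A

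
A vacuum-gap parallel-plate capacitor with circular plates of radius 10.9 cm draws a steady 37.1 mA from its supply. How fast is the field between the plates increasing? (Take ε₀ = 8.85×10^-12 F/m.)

1.12×10^11 V/(m·s)

The displacement current between the plates equals the conduction current, I_d = 37.1 mA.
Since I_d = ε₀ A dE/dt, dE/dt = I_d/(ε₀A) = (0.0371)/((8.85×10^-12)(0.03733)) = 1.12×10^11 V/(m·s).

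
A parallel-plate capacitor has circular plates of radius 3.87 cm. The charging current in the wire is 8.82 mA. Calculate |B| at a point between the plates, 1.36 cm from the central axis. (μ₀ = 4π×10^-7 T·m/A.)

Between the plates the displacement current equals the wire current: I_d = 8.82 mA = 8.82×10^-3 A.
For r < R the Ampère–Maxwell law gives B(2πr) = μ₀ I_d (r²/R²), so B = μ₀ I_d r/(2πR²) = (4π×10^-7)(8.82×10^-3)(0.0136)/(2π·0.0387²) = 1.60×10^-8 T.

1.60×10^-8 T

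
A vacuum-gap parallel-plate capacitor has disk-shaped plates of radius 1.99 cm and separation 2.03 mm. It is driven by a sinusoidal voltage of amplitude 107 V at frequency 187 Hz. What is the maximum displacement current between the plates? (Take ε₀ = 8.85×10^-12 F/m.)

(dE/dt)_max = V₀ω/d = 6.193×10^7 V/(m·s); ω = 2πf = 1175 rad/s.
I_d,max = ε₀ A (dE/dt)_max = (8.85×10^-12)(1.244×10^-3)(6.193×10^7) = 6.82×10^-7 A.

6.82×10^-7 A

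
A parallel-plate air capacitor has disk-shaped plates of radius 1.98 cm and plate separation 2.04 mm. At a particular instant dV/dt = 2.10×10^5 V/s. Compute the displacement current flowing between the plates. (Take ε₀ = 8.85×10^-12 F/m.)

C = ε₀A/d = (8.85×10^-12)(1.232×10^-3)/(2.04×10^-3) = 5.345×10^-12 F.
I_d = C dV/dt = (5.345×10^-12)(2.10×10^5) = 1.12×10^-6 A.

1.12×10^-6 A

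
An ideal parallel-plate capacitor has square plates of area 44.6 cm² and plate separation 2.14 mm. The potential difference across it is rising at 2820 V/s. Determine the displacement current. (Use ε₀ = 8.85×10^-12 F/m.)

The displacement current equals the charging current C dV/dt. With C = ε₀A/d = (8.85×10^-12)(4.46×10^-3)/(2.14×10^-3) = 1.844×10^-11 F, I_d = (1.844×10^-11)(2820) = 5.20×10^-8 A.

5.20×10^-8 A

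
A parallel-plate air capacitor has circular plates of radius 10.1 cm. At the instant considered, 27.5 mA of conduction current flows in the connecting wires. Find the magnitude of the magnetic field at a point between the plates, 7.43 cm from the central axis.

4.01×10^-8 T

Between the plates the displacement current equals the wire current: I_d = 27.5 mA = 0.0275 A.
An Ampèrian loop of radius r encloses a fraction (r/R)² of I_d. Then B·2πr = μ₀ I_d (r/R)², giving B = μ₀ I_d r/(2πR²) = 4.01×10^-8 T.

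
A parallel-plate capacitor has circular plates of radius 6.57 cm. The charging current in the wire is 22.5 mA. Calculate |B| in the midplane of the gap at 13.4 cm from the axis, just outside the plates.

No conduction current crosses the gap, so I_d there equals the 0.0225 A in the leads.
For r ≥ R the full I_d is enclosed: B = μ₀ I_d/(2πr) = (4π×10^-7)(0.0225)/(2π·0.134) = 3.36×10^-8 T.

3.36×10^-8 T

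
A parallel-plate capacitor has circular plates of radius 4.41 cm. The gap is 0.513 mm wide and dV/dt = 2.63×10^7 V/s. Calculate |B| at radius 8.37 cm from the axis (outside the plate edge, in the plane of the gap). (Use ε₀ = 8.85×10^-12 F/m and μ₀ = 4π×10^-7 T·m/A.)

6.62×10^-9 T

With E = V/d, dE/dt = 5.127×10^10 V/(m·s) and πR² = 6.110×10^-3 m², giving I_d = ε₀ πR² dE/dt = 2.772×10^-3 A.
With r > R the enclosed displacement current is the full I_d; B = μ₀ I_d / (2πr) = 6.62×10^-9 T.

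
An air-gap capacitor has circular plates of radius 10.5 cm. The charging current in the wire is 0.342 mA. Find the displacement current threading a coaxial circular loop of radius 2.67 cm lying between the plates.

By continuity the displacement current in the gap matches the conduction current: I_d = 3.42×10^-4 A.
Since J_d is uniform, the enclosed fraction is (r/R)² = 0.06466, giving I_d,enc = 2.21×10^-5 A.

2.21×10^-5 A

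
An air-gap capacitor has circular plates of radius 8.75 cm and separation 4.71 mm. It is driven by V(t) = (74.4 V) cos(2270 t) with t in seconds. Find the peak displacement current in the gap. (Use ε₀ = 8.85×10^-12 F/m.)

7.63×10^-6 A

(dE/dt)_max = V₀ω/d = 3.586×10^7 V/(m·s); ω = 2270 rad/s.
I_d,max = ε₀ A (dE/dt)_max = (8.85×10^-12)(0.02405)(3.586×10^7) = 7.63×10^-6 A.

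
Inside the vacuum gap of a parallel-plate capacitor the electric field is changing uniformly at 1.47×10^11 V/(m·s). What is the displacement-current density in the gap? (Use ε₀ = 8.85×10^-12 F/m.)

1.30 A/m²

The displacement-current density is ε₀ ∂E/∂t = (8.85×10^-12)(1.47×10^11) = 1.30 A/m².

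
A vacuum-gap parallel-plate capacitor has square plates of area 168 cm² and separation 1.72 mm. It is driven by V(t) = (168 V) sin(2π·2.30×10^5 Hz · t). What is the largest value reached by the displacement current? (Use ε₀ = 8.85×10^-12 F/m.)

(dE/dt)_max = V₀ω/d = 1.411×10^11 V/(m·s); ω = 2πf = 1.445×10^6 rad/s.
I_d,max = ε₀ A (dE/dt)_max = (8.85×10^-12)(0.0168)(1.411×10^11) = 0.0210 A.

0.0210 A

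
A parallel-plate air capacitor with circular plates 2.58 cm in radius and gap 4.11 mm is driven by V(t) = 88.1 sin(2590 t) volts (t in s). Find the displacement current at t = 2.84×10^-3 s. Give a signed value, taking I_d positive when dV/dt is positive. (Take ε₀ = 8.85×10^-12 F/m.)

4.91×10^-7 A

dV/dt = (88.1)(2590)·cos(7.3556) = 1.091×10^5 V/s.
I_d = C dV/dt with C = ε₀A/d = (8.85×10^-12)(2.091×10^-3)/(4.11×10^-3) = 4.503×10^-12 F, so I_d = (4.503×10^-12)(1.091×10^5) = 4.91×10^-7 A.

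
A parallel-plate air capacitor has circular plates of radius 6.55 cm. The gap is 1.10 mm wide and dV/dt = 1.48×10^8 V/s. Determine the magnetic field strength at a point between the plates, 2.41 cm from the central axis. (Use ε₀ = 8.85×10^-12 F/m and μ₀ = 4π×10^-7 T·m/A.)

1.80×10^-8 T

I_d = C dV/dt with C = ε₀πR²/d = 1.085×10^-10 F, so I_d = (1.085×10^-10)(1.48×10^8) = 0.01606 A.
For r < R the Ampère–Maxwell law gives B(2πr) = μ₀ I_d (r²/R²), so B = μ₀ I_d r/(2πR²) = (4π×10^-7)(0.01606)(0.0241)/(2π·0.0655²) = 1.80×10^-8 T.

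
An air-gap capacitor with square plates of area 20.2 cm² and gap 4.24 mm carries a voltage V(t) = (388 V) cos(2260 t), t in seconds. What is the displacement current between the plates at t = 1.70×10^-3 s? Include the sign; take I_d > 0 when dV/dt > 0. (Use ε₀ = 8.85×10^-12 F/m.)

2.38×10^-6 A

dV/dt = (388)(2260)·−sin(3.842) = 5.652×10^5 V/s.
I_d = C dV/dt with C = ε₀A/d = (8.85×10^-12)(2.02×10^-3)/(4.24×10^-3) = 4.216×10^-12 F, so I_d = (4.216×10^-12)(5.652×10^5) = 2.38×10^-6 A.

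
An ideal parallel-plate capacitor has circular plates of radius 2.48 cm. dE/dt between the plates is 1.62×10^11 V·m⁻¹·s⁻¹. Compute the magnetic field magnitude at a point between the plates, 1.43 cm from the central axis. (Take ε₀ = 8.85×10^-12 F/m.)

Through the whole plate area (πR² = 1.932×10^-3 m²), I_d = ε₀ πR² dE/dt = 2.770×10^-3 A.
∮B·dl = μ₀ I_d,enc with I_d,enc = I_d r²/R² = 9.210×10^-4 A; so B = μ₀ I_d,enc/(2πr) = 1.29×10^-8 T.

1.29×10^-8 T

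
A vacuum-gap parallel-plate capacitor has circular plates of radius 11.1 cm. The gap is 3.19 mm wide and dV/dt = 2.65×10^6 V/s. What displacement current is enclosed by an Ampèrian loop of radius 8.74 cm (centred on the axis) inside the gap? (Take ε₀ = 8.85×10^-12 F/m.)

With E = V/d, dE/dt = 8.307×10^8 V/(m·s) and πR² = 0.03871 m², giving I_d = ε₀ πR² dE/dt = 2.846×10^-4 A.
Through an area πr² the displacement current is I_d·(πr²/πR²) = I_d (r/R)² = 1.76×10^-4 A.

1.76×10^-4 A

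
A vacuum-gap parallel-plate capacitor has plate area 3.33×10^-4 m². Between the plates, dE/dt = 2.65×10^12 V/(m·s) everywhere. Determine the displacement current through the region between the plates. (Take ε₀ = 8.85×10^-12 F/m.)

7.81×10^-3 A

With a uniform field, Φ_E = EA, so I_d = ε₀ A dE/dt = 7.81×10^-3 A.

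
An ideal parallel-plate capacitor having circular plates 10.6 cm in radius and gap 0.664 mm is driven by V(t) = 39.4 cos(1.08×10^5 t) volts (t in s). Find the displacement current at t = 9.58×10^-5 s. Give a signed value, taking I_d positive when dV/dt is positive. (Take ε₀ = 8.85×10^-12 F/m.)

C = ε₀A/d = (8.85×10^-12)(0.03530)/(6.64×10^-4) = 4.705×10^-10 F. dV/dt = V₀ω·−sin(ωt); at ωt = 10.3464 rad this factor is 0.7966.
I_d = C dV/dt = (4.705×10^-10)(39.4)(1.08×10^5)(0.7966) = 1.59×10^-3 A.

1.59×10^-3 A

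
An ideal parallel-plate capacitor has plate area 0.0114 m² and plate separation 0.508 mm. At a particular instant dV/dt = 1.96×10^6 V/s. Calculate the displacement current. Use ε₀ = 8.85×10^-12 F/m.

3.89×10^-4 A

E = V/d so dE/dt = (dV/dt)/d = 3.858×10^9 V/(m·s), and I_d = ε₀ A dE/dt = (8.85×10^-12)(0.0114)(3.858×10^9) = 3.89×10^-4 A.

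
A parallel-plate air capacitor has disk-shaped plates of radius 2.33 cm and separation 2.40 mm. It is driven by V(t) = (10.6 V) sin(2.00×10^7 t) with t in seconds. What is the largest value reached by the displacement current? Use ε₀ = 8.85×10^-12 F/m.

C = ε₀A/d = (8.85×10^-12)(1.706×10^-3)/(2.40×10^-3) = 6.291×10^-12 F; ω = 2.00×10^7 rad/s.
I_d = C dV/dt, so |I_d|_max = C V₀ ω = (6.291×10^-12)(10.6)(2.00×10^7) = 1.33×10^-3 A.

1.33×10^-3 A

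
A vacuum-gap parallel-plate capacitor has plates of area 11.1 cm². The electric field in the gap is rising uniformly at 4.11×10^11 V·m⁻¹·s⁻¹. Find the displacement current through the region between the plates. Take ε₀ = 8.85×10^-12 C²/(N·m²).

4.04×10^-3 A

I_d = ε₀ A (dE/dt) = (8.85×10^-12)(1.11×10^-3 m²)(4.11×10^11) = 4.04×10^-3 A.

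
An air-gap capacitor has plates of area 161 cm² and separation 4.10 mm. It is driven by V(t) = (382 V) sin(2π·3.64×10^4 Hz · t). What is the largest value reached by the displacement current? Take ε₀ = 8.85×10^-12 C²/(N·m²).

C = ε₀A/d = (8.85×10^-12)(0.0161)/(4.10×10^-3) = 3.475×10^-11 F; ω = 2πf = 2.287×10^5 rad/s.
I_d = C dV/dt, so |I_d|_max = C V₀ ω = (3.475×10^-11)(382)(2.287×10^5) = 3.04×10^-3 A.

3.04×10^-3 A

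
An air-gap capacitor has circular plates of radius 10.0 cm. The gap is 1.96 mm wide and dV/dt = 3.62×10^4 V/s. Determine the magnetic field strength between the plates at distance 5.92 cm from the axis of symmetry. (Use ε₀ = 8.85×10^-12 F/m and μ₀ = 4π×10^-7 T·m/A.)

6.08×10^-12 T

I_d = C dV/dt with C = ε₀πR²/d = 1.419×10^-10 F, so I_d = (1.419×10^-10)(3.62×10^4) = 5.137×10^-6 A.
For r < R the Ampère–Maxwell law gives B(2πr) = μ₀ I_d (r²/R²), so B = μ₀ I_d r/(2πR²) = (4π×10^-7)(5.137×10^-6)(0.0592)/(2π·0.100²) = 6.08×10^-12 T.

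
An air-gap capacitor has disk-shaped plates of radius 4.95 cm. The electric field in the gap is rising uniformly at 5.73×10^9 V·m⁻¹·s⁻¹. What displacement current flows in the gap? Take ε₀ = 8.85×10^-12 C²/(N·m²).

I_d = ε₀ A (dE/dt) = (8.85×10^-12)(7.698×10^-3 m²)(5.73×10^9) = 3.90×10^-4 A.

3.90×10^-4 A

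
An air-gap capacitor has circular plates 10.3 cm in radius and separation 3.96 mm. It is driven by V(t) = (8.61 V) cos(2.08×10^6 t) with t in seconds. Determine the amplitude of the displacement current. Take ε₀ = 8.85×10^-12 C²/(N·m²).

(dE/dt)_max = V₀ω/d = 4.522×10^9 V/(m·s); ω = 2.08×10^6 rad/s.
I_d,max = ε₀ A (dE/dt)_max = (8.85×10^-12)(0.03333)(4.522×10^9) = 1.33×10^-3 A.

1.33×10^-3 A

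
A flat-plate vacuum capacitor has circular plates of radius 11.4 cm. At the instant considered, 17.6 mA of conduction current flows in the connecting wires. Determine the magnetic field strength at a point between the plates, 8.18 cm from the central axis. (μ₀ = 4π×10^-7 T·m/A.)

2.22×10^-8 T

Between the plates the displacement current equals the wire current: I_d = 17.6 mA = 0.0176 A.
∮B·dl = μ₀ I_d,enc with I_d,enc = I_d r²/R² = 9.062×10^-3 A; so B = μ₀ I_d,enc/(2πr) = 2.22×10^-8 T.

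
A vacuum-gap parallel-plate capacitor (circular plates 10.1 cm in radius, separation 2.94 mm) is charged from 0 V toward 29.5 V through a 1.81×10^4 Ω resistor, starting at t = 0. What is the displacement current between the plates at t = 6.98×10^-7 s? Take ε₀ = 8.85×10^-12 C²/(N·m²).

C = ε₀A/d = (8.85×10^-12)(0.03205)/(2.94×10^-3) = 9.648×10^-11 F, so τ = RC = 1.746×10^-6 s.
The conduction current is I(t) = (V₀/R) e^(−t/τ), and the displacement current between the plates equals it.
t/τ = 0.3998; I_d = (29.5/1.81×10^4) · e^(−0.3998) = (1.630×10^-3)(0.6705) = 1.09×10^-3 A.

1.09×10^-3 A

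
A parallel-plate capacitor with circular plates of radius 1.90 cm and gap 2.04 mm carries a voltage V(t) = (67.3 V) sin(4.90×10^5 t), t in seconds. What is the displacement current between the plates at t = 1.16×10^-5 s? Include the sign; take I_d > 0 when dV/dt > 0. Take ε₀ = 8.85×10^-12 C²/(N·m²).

C = ε₀A/d = (8.85×10^-12)(1.134×10^-3)/(2.04×10^-3) = 4.920×10^-12 F. dV/dt = V₀ω·cos(ωt); at ωt = 5.684 rad this factor is 0.8258.
I_d = C dV/dt = (4.920×10^-12)(67.3)(4.90×10^5)(0.8258) = 1.34×10^-4 A.

1.34×10^-4 A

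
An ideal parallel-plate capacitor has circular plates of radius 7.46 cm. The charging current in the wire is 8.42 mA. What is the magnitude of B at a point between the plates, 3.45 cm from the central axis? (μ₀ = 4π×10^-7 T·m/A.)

1.04×10^-8 T

No conduction current crosses the gap, so I_d there equals the 8.42×10^-3 A in the leads.
An Ampèrian loop of radius r encloses a fraction (r/R)² of I_d. Then B·2πr = μ₀ I_d (r/R)², giving B = μ₀ I_d r/(2πR²) = 1.04×10^-8 T.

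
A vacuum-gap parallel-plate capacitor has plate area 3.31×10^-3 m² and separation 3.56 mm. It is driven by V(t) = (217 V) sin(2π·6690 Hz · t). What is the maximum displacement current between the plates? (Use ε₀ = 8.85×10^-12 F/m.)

7.51×10^-5 A

The displacement current equals the conduction current C dV/dt, which peaks at C V₀ ω.
With C = ε₀A/d = (8.85×10^-12)(3.31×10^-3)/(3.56×10^-3) = 8.229×10^-12 F and ω = 2πf = 4.203×10^4 rad/s, I_d,max = (8.229×10^-12)(217)(4.203×10^4) = 7.51×10^-5 A.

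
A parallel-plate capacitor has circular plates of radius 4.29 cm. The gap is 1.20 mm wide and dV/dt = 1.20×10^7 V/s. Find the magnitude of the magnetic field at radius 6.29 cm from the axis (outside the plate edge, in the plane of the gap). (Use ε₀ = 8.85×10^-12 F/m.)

With E = V/d, dE/dt = 1.000×10^10 V/(m·s) and πR² = 5.782×10^-3 m², giving I_d = ε₀ πR² dE/dt = 5.117×10^-4 A.
For r ≥ R the full I_d is enclosed: B = μ₀ I_d/(2πr) = (4π×10^-7)(5.117×10^-4)/(2π·0.0629) = 1.63×10^-9 T.

1.63×10^-9 T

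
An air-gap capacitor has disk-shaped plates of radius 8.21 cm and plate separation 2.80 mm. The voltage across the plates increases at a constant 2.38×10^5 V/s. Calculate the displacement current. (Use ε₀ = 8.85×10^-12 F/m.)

The field between the plates is E = V/d, so dE/dt = (2.38×10^5)/(2.80×10^-3 m) = 8.500×10^7 V/(m·s).
I_d = ε₀ A (dE/dt) = (8.85×10^-12)(0.02118)(8.500×10^7) = 1.59×10^-5 A.

1.59×10^-5 A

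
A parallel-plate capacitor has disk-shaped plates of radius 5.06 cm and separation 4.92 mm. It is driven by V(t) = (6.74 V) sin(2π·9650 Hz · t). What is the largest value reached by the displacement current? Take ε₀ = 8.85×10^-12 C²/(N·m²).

(dE/dt)_max = V₀ω/d = 8.306×10^7 V/(m·s); ω = 2πf = 6.063×10^4 rad/s.
I_d,max = ε₀ A (dE/dt)_max = (8.85×10^-12)(8.044×10^-3)(8.306×10^7) = 5.91×10^-6 A.

5.91×10^-6 A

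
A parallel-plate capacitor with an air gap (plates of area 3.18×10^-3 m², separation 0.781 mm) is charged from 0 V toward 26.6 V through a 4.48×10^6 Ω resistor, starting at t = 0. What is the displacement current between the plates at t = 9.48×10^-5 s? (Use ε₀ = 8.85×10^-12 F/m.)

With C = ε₀A/d = (8.85×10^-12)(3.18×10^-3)/(7.81×10^-4) = 3.603×10^-11 F, the time constant is τ = RC = 1.614×10^-4 s, so t/τ = 0.5874 and e^(−t/τ) = 0.5558.
I_d = I_cond = (V₀/R) e^(−t/τ) = (5.938×10^-6)(0.5558) = 3.30×10^-6 A.

3.30×10^-6 A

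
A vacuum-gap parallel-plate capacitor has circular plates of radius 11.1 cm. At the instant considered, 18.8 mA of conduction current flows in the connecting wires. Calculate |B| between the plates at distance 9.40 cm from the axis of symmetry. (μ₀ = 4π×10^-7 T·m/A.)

2.87×10^-8 T

By continuity the displacement current in the gap matches the conduction current: I_d = 0.0188 A.
An Ampèrian loop of radius r encloses a fraction (r/R)² of I_d. Then B·2πr = μ₀ I_d (r/R)², giving B = μ₀ I_d r/(2πR²) = 2.87×10^-8 T.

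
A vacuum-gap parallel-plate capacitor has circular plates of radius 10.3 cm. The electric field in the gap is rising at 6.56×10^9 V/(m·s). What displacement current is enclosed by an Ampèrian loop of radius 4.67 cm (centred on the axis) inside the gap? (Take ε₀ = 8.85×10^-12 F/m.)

3.98×10^-4 A

Total displacement current: I_d = ε₀(πR²)(dE/dt) = (8.85×10^-12)(0.03333)(6.56×10^9) = 1.935×10^-3 A.
Since J_d is uniform, the enclosed fraction is (r/R)² = 0.2056, giving I_d,enc = 3.98×10^-4 A.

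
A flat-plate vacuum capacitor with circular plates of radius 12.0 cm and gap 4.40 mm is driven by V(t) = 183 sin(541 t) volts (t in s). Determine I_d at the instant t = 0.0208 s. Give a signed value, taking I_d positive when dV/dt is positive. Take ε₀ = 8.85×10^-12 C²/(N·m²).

2.29×10^-6 A

dE/dt = (V₀ω/d)·cos(ωt) with ωt = 11.2528 rad: (183)(541)(0.2544)/(4.40×10^-3) = 5.724×10^6 V/(m·s).
I_d = ε₀ A dE/dt = (8.85×10^-12)(0.04524)(5.724×10^6) = 2.29×10^-6 A.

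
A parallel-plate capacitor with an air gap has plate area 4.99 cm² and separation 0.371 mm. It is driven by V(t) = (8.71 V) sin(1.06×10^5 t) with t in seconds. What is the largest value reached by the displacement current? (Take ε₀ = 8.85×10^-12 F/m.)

(dE/dt)_max = V₀ω/d = 2.489×10^9 V/(m·s); ω = 1.06×10^5 rad/s.
I_d,max = ε₀ A (dE/dt)_max = (8.85×10^-12)(4.99×10^-4)(2.489×10^9) = 1.10×10^-5 A.

1.10×10^-5 A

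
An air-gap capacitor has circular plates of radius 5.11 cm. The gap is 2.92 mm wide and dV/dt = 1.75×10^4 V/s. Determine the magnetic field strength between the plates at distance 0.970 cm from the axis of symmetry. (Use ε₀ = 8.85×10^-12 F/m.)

3.23×10^-13 T

With E = V/d, dE/dt = 5.993×10^6 V/(m·s) and πR² = 8.203×10^-3 m², giving I_d = ε₀ πR² dE/dt = 4.351×10^-7 A.
For r < R the Ampère–Maxwell law gives B(2πr) = μ₀ I_d (r²/R²), so B = μ₀ I_d r/(2πR²) = (4π×10^-7)(4.351×10^-7)(9.70×10^-3)/(2π·0.0511²) = 3.23×10^-13 T.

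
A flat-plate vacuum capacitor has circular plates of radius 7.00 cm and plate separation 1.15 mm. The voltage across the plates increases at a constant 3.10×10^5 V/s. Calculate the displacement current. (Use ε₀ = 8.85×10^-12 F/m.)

C = ε₀A/d = (8.85×10^-12)(0.01539)/(1.15×10^-3) = 1.184×10^-10 F.
I_d = C dV/dt = (1.184×10^-10)(3.10×10^5) = 3.67×10^-5 A.

3.67×10^-5 A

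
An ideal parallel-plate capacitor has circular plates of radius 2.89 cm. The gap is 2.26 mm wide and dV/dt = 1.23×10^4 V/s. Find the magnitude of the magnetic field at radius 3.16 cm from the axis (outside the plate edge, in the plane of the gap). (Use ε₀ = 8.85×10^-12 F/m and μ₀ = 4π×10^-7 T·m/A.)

dE/dt = (dV/dt)/d = 5.442×10^6 V/(m·s); I_d = ε₀(πR²)(dE/dt) = (8.85×10^-12)(2.624×10^-3)(5.442×10^6) = 1.264×10^-7 A.
For r ≥ R the full I_d is enclosed: B = μ₀ I_d/(2πr) = (4π×10^-7)(1.264×10^-7)/(2π·0.0316) = 8.00×10^-13 T.

8.00×10^-13 T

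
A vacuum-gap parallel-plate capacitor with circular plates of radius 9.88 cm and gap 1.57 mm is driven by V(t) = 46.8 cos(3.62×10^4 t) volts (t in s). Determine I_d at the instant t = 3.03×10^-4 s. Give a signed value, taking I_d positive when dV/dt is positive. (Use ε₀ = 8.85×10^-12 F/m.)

2.93×10^-4 A

C = ε₀A/d = (8.85×10^-12)(0.03067)/(1.57×10^-3) = 1.729×10^-10 F. dV/dt = V₀ω·−sin(ωt); at ωt = 10.9686 rad this factor is 0.9996.
I_d = C dV/dt = (1.729×10^-10)(46.8)(3.62×10^4)(0.9996) = 2.93×10^-4 A.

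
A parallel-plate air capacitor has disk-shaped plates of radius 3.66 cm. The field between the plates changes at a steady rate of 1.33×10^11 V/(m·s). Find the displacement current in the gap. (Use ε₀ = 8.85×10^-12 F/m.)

4.95×10^-3 A

I_d = ε₀ A (dE/dt) = (8.85×10^-12)(4.208×10^-3 m²)(1.33×10^11) = 4.95×10^-3 A.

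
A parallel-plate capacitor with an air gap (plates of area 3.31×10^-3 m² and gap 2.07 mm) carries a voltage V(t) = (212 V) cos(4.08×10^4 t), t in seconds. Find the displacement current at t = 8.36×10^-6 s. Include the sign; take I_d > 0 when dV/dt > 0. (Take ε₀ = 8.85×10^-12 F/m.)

dV/dt = (212)(4.08×10^4)·−sin(0.341088) = -2.893×10^6 V/s.
I_d = C dV/dt with C = ε₀A/d = (8.85×10^-12)(3.31×10^-3)/(2.07×10^-3) = 1.415×10^-11 F, so I_d = (1.415×10^-11)(-2.893×10^6) = -4.09×10^-5 A.

-4.09×10^-5 A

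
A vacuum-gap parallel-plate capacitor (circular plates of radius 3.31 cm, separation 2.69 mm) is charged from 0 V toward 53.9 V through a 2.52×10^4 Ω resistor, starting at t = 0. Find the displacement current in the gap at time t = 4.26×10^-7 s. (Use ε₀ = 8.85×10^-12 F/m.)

With C = ε₀A/d = (8.85×10^-12)(3.442×10^-3)/(2.69×10^-3) = 1.132×10^-11 F, the time constant is τ = RC = 2.853×10^-7 s, so t/τ = 1.493 and e^(−t/τ) = 0.2247.
I_d = I_cond = (V₀/R) e^(−t/τ) = (2.139×10^-3)(0.2247) = 4.81×10^-4 A.

4.81×10^-4 A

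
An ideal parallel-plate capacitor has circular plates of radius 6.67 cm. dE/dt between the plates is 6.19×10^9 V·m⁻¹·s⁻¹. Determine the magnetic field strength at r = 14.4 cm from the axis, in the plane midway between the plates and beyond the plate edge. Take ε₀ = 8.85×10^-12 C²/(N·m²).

1.06×10^-9 T

I_d = ε₀ dΦ_E/dt = ε₀ πR² (dE/dt) = (8.85×10^-12)(0.01398)(6.19×10^9) = 7.658×10^-4 A through the full plate area.
Outside the plates the loop encloses all of I_d, so B·2πr = μ₀ I_d and B = 1.06×10^-9 T.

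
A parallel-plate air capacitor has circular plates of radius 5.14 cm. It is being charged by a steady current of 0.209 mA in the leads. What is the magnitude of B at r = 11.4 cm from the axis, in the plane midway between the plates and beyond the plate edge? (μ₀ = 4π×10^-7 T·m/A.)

3.67×10^-10 T

By continuity the displacement current in the gap matches the conduction current: I_d = 2.09×10^-4 A.
For r ≥ R the full I_d is enclosed: B = μ₀ I_d/(2πr) = (4π×10^-7)(2.09×10^-4)/(2π·0.114) = 3.67×10^-10 T.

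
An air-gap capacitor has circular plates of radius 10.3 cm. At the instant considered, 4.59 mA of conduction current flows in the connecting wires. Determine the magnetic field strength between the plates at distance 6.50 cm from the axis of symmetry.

No conduction current crosses the gap, so I_d there equals the 4.59×10^-3 A in the leads.
For r < R the Ampère–Maxwell law gives B(2πr) = μ₀ I_d (r²/R²), so B = μ₀ I_d r/(2πR²) = (4π×10^-7)(4.59×10^-3)(0.0650)/(2π·0.103²) = 5.62×10^-9 T.

5.62×10^-9 T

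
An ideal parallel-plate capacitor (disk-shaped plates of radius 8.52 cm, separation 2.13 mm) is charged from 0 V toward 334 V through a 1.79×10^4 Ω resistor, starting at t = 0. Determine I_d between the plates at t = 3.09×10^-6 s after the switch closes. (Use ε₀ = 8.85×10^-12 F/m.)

C = ε₀A/d = (8.85×10^-12)(0.02280)/(2.13×10^-3) = 9.473×10^-11 F, so τ = RC = 1.696×10^-6 s.
The conduction current is I(t) = (V₀/R) e^(−t/τ), and the displacement current between the plates equals it.
t/τ = 1.822; I_d = (334/1.79×10^4) · e^(−1.822) = (0.01866)(0.1617) = 3.02×10^-3 A.

3.02×10^-3 A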